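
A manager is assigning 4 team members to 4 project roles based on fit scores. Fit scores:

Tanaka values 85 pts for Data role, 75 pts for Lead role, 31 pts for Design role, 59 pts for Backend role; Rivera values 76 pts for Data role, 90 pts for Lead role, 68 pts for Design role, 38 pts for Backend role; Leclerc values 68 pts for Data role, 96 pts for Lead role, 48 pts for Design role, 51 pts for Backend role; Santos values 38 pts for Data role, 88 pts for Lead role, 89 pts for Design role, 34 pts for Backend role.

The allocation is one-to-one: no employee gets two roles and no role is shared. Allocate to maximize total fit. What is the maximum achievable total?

Treat this as an assignment problem: match each employee to one role.
Optimal: Tanaka→Backend role (59 pts), Rivera→Data role (76 pts), Leclerc→Lead role (96 pts), Santos→Design role (89 pts) — total 59+76+96+89 = 320 pts.
Column-greedy (each role in turn goes to its best remaining employee) gives 308 pts, worse by 12.
Next-best assignment: Tanaka→Data role, Rivera→Lead role, Leclerc→Backend role, Santos→Design role = 315 pts.
Swapping Santos↔Rivera (Santos→Data role 38 pts, Rivera→Design role 68 pts) loses 59.
Every other assignment is strictly worse.

Maximum total: 320 pts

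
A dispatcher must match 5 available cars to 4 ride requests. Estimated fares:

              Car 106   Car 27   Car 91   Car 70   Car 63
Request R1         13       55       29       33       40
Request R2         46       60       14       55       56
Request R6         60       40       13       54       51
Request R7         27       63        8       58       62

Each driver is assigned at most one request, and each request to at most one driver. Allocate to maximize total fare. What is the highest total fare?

Treat this as an assignment problem: match each driver to one request.
Optimal: Car 27→Request R1 ($55), Car 70→Request R2 ($55), Car 106→Request R6 ($60), Car 63→Request R7 ($62) — total 55+55+60+62 = $232.
Next-best assignment: Car 27→Request R1, Car 63→Request R2, Car 106→Request R6, Car 70→Request R7 = $229.
Checked against all permutations: $232 is optimal.

Max total: $232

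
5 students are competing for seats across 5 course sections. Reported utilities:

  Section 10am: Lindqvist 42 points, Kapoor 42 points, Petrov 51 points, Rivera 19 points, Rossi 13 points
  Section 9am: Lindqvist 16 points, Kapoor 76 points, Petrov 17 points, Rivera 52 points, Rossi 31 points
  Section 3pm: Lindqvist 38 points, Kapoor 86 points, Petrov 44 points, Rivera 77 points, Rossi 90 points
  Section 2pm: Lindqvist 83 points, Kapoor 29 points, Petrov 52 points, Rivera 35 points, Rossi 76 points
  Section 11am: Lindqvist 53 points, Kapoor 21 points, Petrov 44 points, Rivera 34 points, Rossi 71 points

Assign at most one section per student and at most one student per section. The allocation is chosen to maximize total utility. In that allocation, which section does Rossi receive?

Optimal: Lindqvist→Section 2pm (83 points), Kapoor→Section 9am (76 points), Petrov→Section 10am (51 points), Rivera→Section 3pm (77 points), Rossi→Section 11am (71 points) — total 83+76+51+77+71 = 358 points.
Column-greedy (each section in turn goes to its best remaining student) gives 334 points, worse by 24.
Swapping Petrov↔Kapoor (Petrov→Section 9am 17 points, Kapoor→Section 10am 42 points) loses 68.
Rossi's own top section is Section 3pm (90 points), but forcing Rossi→Section 3pm and reassigning the rest optimally gives only 334 points — worse by 24.

Rossi receives Section 11am.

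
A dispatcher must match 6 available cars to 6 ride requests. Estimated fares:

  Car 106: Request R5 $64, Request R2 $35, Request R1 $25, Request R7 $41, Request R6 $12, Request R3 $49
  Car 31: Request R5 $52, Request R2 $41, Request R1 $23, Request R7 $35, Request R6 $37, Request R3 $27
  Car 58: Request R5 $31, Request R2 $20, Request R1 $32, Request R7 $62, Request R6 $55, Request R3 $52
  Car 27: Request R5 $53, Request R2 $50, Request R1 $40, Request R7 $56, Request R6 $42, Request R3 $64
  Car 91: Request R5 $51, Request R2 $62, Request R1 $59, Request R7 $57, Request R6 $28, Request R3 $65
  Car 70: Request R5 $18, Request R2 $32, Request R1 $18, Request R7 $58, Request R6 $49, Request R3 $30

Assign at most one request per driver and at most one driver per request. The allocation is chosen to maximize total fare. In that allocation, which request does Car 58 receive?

Optimal: Car 106→Request R5 ($64), Car 31→Request R2 ($41), Car 58→Request R6 ($55), Car 27→Request R3 ($64), Car 91→Request R1 ($59), Car 70→Request R7 ($58) — total 64+41+55+64+59+58 = $341.
Column-greedy (each request in turn goes to its best remaining driver) gives $304, worse by 37.
Car 58's own top request is Request R7 ($62), but forcing Car 58→Request R7 and reassigning the rest optimally gives only $339 — worse by 2.

Car 58 receives Request R6.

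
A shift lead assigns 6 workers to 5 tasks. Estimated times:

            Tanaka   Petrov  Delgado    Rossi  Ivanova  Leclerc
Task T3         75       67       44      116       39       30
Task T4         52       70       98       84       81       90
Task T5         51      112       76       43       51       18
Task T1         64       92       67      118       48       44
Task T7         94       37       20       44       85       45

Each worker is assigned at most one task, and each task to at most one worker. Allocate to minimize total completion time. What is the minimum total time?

Optimal: Leclerc→Task T3 (30 min), Tanaka→Task T4 (52 min), Rossi→Task T5 (43 min), Ivanova→Task T1 (48 min), Delgado→Task T7 (20 min) — total 30+52+43+48+20 = 193 min.
Min-entry greedy (repeatedly take the single cheapest remaining cell) gives 221 min, worse by 28.
Swapping Tanaka↔Delgado (Tanaka→Task T7 94 min, Delgado→Task T4 98 min) adds 120.
Every other assignment is strictly worse.

Minimum total: 193 min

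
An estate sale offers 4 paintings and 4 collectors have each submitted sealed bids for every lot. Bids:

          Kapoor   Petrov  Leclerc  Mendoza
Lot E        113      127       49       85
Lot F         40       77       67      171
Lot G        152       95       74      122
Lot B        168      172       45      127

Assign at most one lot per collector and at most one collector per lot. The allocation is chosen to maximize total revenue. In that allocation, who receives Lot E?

Optimal: Kapoor→Lot G ($152), Petrov→Lot B ($172), Leclerc→Lot E ($49), Mendoza→Lot F ($171) — total 152+172+49+171 = $544.
Swapping Petrov↔Leclerc (Petrov→Lot E $127, Leclerc→Lot B $45) loses 49.
No other one-to-one assignment exceeds $544.
Leclerc's own top lot is Lot G ($74), but forcing Leclerc→Lot G and reassigning the rest optimally gives only $540 — worse by 4.

Leclerc receives Lot E.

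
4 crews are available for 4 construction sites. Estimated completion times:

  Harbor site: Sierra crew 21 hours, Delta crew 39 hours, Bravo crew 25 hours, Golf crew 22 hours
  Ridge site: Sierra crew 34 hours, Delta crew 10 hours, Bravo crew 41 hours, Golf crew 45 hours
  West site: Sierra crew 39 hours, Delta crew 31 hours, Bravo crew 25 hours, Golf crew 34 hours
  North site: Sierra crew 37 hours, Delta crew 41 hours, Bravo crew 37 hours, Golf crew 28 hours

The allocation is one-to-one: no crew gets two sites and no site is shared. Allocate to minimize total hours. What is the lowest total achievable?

This is the linear assignment problem.
Optimal: Sierra crew→Harbor site (21 hours), Delta crew→Ridge site (10 hours), Bravo crew→West site (25 hours), Golf crew→North site (28 hours) — total 21+10+25+28 = 84 hours.
Next-best assignment: Sierra crew→North site, Delta crew→Ridge site, Bravo crew→West site, Golf crew→Harbor site = 94 hours.
Swapping Bravo crew↔Delta crew (Bravo crew→Ridge site 41 hours, Delta crew→West site 31 hours) adds 37.

Min total: 84 hours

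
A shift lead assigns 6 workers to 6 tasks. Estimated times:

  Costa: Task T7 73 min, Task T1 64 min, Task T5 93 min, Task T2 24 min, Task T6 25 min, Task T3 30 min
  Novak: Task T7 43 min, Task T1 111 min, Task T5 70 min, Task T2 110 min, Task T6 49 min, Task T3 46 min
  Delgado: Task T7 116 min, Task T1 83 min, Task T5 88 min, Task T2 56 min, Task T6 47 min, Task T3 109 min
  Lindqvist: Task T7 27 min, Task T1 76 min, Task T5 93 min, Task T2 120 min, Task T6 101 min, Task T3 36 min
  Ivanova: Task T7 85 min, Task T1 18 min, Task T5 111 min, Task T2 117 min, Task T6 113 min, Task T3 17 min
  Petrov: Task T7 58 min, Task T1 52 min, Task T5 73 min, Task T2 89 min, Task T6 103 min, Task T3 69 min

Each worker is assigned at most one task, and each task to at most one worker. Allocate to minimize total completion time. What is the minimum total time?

Min total: 235 min

Optimal: Costa→Task T2 (24 min), Novak→Task T3 (46 min), Delgado→Task T6 (47 min), Lindqvist→Task T7 (27 min), Ivanova→Task T1 (18 min), Petrov→Task T5 (73 min) — total 24+46+47+27+18+73 = 235 min.
Column-greedy (each task in turn goes to its cheapest remaining worker) gives 255 min, worse by 20.
Swapping Novak↔Delgado (Novak→Task T6 49 min, Delgado→Task T3 109 min) adds 65.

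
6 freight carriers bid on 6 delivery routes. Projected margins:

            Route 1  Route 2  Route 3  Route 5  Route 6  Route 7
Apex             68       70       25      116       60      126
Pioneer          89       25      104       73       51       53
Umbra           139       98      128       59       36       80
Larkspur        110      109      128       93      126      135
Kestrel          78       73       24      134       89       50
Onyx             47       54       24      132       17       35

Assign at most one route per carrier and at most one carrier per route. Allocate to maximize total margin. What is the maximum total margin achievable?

Maximum total: $700k

Treat this as an assignment problem: match each carrier to one route.
Optimal: Apex→Route 7 ($126k), Pioneer→Route 3 ($104k), Umbra→Route 1 ($139k), Larkspur→Route 6 ($126k), Kestrel→Route 2 ($73k), Onyx→Route 5 ($132k) — total 126+104+139+126+73+132 = $700k.
Row-greedy (each carrier in turn takes its best remaining route) gives $683k, worse by 17.
Next-best assignment: Apex→Route 7, Pioneer→Route 3, Umbra→Route 1, Larkspur→Route 2, Kestrel→Route 6, Onyx→Route 5 = $699k.
Every other assignment is strictly worse.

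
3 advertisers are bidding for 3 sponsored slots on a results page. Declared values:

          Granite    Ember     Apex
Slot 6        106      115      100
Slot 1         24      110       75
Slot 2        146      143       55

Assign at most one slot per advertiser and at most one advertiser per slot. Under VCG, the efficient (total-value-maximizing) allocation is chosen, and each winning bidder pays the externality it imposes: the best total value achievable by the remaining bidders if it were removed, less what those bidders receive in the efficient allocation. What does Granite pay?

Granite pays $33.

Efficient allocation: Granite→Slot 2 ($146), Ember→Slot 1 ($110), Apex→Slot 6 ($100); total welfare W = $356.
Granite receives Slot 2 at value $146, so the others get W − 146 = $210.
Without Granite: best allocation of the remaining 2 bidders over all 3 slots is Ember→Slot 2 ($143), Apex→Slot 6 ($100), total $243.
VCG payment = (others' best without Granite) − (others' welfare with Granite) = 243 − 210 = $33.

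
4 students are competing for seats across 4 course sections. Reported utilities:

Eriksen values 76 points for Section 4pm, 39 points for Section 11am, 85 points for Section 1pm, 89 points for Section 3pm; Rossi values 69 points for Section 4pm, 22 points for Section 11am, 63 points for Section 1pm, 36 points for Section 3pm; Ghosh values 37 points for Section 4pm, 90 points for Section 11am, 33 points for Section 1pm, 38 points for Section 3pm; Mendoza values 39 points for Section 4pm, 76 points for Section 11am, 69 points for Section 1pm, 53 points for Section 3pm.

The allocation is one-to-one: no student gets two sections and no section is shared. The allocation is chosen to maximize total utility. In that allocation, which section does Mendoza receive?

This is the linear assignment problem.
Optimal: Eriksen→Section 3pm (89 points), Rossi→Section 4pm (69 points), Ghosh→Section 11am (90 points), Mendoza→Section 1pm (69 points) — total 89+69+90+69 = 317 points.
Column-greedy (each section in turn goes to its best remaining student) gives 271 points, worse by 46.
Every other assignment is strictly worse.
Mendoza's own top section is Section 11am (76 points), but forcing Mendoza→Section 11am and reassigning the rest optimally gives only 268 points — worse by 49.

Mendoza receives Section 1pm.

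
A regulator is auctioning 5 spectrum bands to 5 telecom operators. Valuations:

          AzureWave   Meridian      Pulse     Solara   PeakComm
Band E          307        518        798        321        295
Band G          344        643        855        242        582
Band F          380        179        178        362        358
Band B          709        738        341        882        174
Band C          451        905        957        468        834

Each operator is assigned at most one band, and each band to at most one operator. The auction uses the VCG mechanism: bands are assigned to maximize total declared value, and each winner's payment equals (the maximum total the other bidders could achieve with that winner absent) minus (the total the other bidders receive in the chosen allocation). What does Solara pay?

Solara pays $329M.

Efficient allocation: AzureWave→Band F ($380M), Meridian→Band C ($905M), Pulse→Band E ($798M), Solara→Band B ($882M), PeakComm→Band G ($582M); total welfare W = $3547M.
Solara receives Band B at value $882M, so the others get W − 882 = $2665M.
Without Solara: best allocation of the remaining 4 bidders over all 5 bands is AzureWave→Band B ($709M), Meridian→Band C ($905M), Pulse→Band E ($798M), PeakComm→Band G ($582M), total $2994M.
VCG payment = (others' best without Solara) − (others' welfare with Solara) = 2994 − 2665 = $329M.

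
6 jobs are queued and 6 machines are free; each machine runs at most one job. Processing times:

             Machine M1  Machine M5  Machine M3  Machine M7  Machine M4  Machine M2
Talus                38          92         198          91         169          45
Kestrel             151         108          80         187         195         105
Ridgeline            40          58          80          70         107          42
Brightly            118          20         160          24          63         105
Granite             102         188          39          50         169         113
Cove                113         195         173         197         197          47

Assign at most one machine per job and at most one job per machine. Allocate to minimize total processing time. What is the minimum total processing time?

Min total: 336 min

This is the linear assignment problem.
Optimal: Talus→Machine M1 (38 min), Kestrel→Machine M3 (80 min), Ridgeline→Machine M5 (58 min), Brightly→Machine M4 (63 min), Granite→Machine M7 (50 min), Cove→Machine M2 (47 min) — total 38+80+58+63+50+47 = 336 min.
Column-greedy (each machine in turn goes to its cheapest remaining job) gives 409 min, worse by 73.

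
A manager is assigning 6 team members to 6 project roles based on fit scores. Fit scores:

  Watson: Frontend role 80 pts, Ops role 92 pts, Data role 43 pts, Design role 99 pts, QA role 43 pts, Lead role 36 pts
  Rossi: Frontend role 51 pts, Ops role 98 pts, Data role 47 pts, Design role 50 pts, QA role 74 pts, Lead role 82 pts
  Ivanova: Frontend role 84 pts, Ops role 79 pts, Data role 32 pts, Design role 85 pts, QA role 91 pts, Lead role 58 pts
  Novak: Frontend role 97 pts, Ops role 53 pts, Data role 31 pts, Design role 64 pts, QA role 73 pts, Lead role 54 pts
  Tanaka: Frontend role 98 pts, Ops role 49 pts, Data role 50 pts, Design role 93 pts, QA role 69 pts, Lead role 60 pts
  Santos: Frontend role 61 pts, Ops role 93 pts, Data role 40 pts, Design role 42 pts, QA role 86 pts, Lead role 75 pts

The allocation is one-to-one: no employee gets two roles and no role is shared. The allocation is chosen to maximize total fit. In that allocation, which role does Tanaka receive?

This is the linear assignment problem.
Optimal: Watson→Design role (99 pts), Rossi→Lead role (82 pts), Ivanova→QA role (91 pts), Novak→Frontend role (97 pts), Tanaka→Data role (50 pts), Santos→Ops role (93 pts) — total 99+82+91+97+50+93 = 512 pts.
Swapping Santos↔Tanaka (Santos→Data role 40 pts, Tanaka→Ops role 49 pts) loses 54.
Every other assignment is strictly worse.
Tanaka's own top role is Frontend role (98 pts), but forcing Tanaka→Frontend role and reassigning the rest optimally gives only 494 pts — worse by 18.

Tanaka receives Data role.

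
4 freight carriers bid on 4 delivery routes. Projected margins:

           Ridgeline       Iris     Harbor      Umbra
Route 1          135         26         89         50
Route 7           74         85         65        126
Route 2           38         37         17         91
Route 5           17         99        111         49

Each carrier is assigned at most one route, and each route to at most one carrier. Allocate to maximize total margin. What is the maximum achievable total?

This is the linear assignment problem.
Optimal: Ridgeline→Route 1 ($135k), Iris→Route 7 ($85k), Harbor→Route 5 ($111k), Umbra→Route 2 ($91k) — total 135+85+111+91 = $422k.
Column-greedy (each route in turn goes to its best remaining carrier) gives $409k, worse by 13.
Swapping Iris↔Umbra (Iris→Route 2 $37k, Umbra→Route 7 $126k) loses 13.
No other one-to-one assignment exceeds $422k.

Max total: $422k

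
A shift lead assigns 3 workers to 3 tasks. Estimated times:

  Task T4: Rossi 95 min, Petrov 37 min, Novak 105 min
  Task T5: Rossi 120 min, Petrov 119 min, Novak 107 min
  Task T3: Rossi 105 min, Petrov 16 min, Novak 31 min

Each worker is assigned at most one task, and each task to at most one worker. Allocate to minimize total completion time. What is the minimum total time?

Optimal: Rossi→Task T5 (120 min), Petrov→Task T4 (37 min), Novak→Task T3 (31 min) — total 120+37+31 = 188 min.
Column-greedy (each task in turn goes to its cheapest remaining worker) gives 249 min, worse by 61.
Checked against all permutations: 188 min is optimal.

Min total: 188 min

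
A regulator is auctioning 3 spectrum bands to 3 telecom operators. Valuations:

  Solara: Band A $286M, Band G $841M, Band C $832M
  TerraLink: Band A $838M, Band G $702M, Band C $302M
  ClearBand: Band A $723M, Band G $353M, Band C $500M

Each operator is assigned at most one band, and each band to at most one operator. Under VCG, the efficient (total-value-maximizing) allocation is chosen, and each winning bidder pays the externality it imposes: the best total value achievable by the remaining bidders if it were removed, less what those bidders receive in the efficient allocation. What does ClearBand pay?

Efficient allocation: Solara→Band C ($832M), TerraLink→Band G ($702M), ClearBand→Band A ($723M); total welfare W = $2257M.
ClearBand receives Band A at value $723M, so the others get W − 723 = $1534M.
Without ClearBand: best allocation of the remaining 2 bidders over all 3 bands is Solara→Band G ($841M), TerraLink→Band A ($838M), total $1679M.
VCG payment = (others' best without ClearBand) − (others' welfare with ClearBand) = 1679 − 1534 = $145M.

ClearBand pays $145M.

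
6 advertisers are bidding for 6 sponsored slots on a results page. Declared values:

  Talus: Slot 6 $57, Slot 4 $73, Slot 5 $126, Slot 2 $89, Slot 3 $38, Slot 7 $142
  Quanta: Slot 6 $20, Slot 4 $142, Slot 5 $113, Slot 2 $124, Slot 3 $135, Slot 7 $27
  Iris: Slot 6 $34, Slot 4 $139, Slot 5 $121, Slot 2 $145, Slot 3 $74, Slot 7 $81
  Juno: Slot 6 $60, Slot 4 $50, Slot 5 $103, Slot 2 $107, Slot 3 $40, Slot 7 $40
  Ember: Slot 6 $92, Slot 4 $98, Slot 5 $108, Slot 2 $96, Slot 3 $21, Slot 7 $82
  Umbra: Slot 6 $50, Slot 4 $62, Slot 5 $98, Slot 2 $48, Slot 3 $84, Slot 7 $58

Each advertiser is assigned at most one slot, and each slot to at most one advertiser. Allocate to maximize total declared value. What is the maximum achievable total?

Max total: $713

Optimal: Talus→Slot 7 ($142), Quanta→Slot 3 ($135), Iris→Slot 4 ($139), Juno→Slot 2 ($107), Ember→Slot 6 ($92), Umbra→Slot 5 ($98) — total 142+135+139+107+92+98 = $713.
Row-greedy (each advertiser in turn takes its best remaining slot) gives $708, worse by 5.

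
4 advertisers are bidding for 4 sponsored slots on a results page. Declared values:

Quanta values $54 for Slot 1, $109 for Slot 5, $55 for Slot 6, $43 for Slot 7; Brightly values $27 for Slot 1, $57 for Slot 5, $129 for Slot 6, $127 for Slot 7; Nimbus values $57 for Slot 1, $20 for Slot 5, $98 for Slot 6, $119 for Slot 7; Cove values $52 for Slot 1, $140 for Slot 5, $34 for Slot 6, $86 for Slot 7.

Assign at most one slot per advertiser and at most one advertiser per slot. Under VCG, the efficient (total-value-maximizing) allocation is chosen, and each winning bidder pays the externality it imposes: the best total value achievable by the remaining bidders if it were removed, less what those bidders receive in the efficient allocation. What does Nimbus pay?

Efficient allocation: Quanta→Slot 1 ($54), Brightly→Slot 6 ($129), Nimbus→Slot 7 ($119), Cove→Slot 5 ($140); total welfare W = $442.
Nimbus receives Slot 7 at value $119, so the others get W − 119 = $323.
Without Nimbus: best allocation of the remaining 3 bidders over all 4 slots is Quanta→Slot 5 ($109), Brightly→Slot 6 ($129), Cove→Slot 7 ($86), total $324.
VCG payment = (others' best without Nimbus) − (others' welfare with Nimbus) = 324 − 323 = $1.

Nimbus pays $1.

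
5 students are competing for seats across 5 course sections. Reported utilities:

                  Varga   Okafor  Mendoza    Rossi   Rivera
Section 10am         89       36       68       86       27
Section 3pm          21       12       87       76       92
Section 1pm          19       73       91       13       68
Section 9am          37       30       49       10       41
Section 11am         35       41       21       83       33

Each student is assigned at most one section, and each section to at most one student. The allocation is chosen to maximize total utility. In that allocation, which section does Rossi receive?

Optimal: Varga→Section 10am (89 points), Okafor→Section 1pm (73 points), Mendoza→Section 9am (49 points), Rossi→Section 11am (83 points), Rivera→Section 3pm (92 points) — total 89+73+49+83+92 = 386 points.
Next-best assignment: Varga→Section 10am, Okafor→Section 9am, Mendoza→Section 1pm, Rossi→Section 11am, Rivera→Section 3pm = 385 points.
Rossi's own top section is Section 10am (86 points), but forcing Rossi→Section 10am and reassigning the rest optimally gives only 347 points — worse by 39.

Rossi receives Section 11am.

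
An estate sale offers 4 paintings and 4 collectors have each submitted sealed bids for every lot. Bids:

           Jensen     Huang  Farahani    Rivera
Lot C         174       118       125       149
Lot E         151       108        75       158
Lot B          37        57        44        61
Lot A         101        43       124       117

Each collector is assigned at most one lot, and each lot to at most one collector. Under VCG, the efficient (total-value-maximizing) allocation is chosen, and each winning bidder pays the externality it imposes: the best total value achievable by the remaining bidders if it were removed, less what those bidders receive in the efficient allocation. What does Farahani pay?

Efficient allocation: Jensen→Lot C ($174), Huang→Lot B ($57), Farahani→Lot A ($124), Rivera→Lot E ($158); total welfare W = $513.
Farahani receives Lot A at value $124, so the others get W − 124 = $389.
Without Farahani: best allocation of the remaining 3 bidders over all 4 lots is Jensen→Lot C ($174), Huang→Lot E ($108), Rivera→Lot A ($117), total $399.
VCG payment = (others' best without Farahani) − (others' welfare with Farahani) = 399 − 389 = $10.

Farahani pays $10.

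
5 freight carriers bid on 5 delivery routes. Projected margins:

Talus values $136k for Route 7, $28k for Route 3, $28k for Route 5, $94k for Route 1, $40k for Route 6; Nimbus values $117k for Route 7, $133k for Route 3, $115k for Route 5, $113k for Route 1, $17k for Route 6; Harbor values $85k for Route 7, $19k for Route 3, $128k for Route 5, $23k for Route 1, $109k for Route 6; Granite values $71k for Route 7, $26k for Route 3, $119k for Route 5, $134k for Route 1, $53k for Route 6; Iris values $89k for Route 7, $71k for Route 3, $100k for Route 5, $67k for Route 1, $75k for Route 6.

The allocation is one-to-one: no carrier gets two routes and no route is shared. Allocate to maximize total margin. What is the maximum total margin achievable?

This is a one-to-one assignment (maximum-weight bipartite matching).
Optimal: Talus→Route 7 ($136k), Nimbus→Route 3 ($133k), Harbor→Route 6 ($109k), Granite→Route 1 ($134k), Iris→Route 5 ($100k) — total 136+133+109+134+100 = $612k.
Row-greedy (each carrier in turn takes its best remaining route) gives $606k, worse by 6.
Checked against all permutations: $612k is optimal.

Max total: $612k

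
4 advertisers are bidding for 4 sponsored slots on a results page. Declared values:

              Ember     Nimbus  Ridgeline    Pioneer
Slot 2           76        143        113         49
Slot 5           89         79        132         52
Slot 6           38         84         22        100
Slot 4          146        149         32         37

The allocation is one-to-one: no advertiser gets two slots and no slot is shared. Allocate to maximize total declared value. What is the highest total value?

Optimal: Ember→Slot 4 ($146), Nimbus→Slot 2 ($143), Ridgeline→Slot 5 ($132), Pioneer→Slot 6 ($100) — total 146+143+132+100 = $521.
Max-entry greedy (repeatedly take the single best remaining cell) gives $457, worse by 64.
Next-best assignment: Ember→Slot 2, Nimbus→Slot 4, Ridgeline→Slot 5, Pioneer→Slot 6 = $457.

Max total: $521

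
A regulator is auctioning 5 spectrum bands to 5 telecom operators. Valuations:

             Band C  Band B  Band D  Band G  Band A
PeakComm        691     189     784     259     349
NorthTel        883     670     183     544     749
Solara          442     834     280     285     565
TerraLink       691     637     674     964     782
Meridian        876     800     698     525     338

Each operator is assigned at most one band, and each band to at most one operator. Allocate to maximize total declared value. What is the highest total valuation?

This is the linear assignment problem.
Optimal: PeakComm→Band D ($784M), NorthTel→Band A ($749M), Solara→Band B ($834M), TerraLink→Band G ($964M), Meridian→Band C ($876M) — total 784+749+834+964+876 = $4207M.
Row-greedy (each operator in turn takes its best remaining band) gives $3803M, worse by 404.

Maximum total: $4207M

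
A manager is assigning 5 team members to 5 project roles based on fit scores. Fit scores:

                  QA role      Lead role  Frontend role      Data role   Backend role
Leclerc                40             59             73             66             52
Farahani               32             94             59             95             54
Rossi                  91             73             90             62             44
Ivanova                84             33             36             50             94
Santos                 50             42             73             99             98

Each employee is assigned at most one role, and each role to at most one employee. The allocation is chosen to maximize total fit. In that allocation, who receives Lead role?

This is the linear assignment problem.
Optimal: Leclerc→Frontend role (73 pts), Farahani→Lead role (94 pts), Rossi→QA role (91 pts), Ivanova→Backend role (94 pts), Santos→Data role (99 pts) — total 73+94+91+94+99 = 451 pts.
Row-greedy (each employee in turn takes its best remaining role) gives 395 pts, worse by 56.
Next-best assignment: Leclerc→Data role, Farahani→Lead role, Rossi→Frontend role, Ivanova→QA role, Santos→Backend role = 432 pts.
Every other assignment is strictly worse.
Farahani's own top role is Data role (95 pts), but forcing Farahani→Data role and reassigning the rest optimally gives only 426 pts — worse by 25.

Farahani receives Lead role.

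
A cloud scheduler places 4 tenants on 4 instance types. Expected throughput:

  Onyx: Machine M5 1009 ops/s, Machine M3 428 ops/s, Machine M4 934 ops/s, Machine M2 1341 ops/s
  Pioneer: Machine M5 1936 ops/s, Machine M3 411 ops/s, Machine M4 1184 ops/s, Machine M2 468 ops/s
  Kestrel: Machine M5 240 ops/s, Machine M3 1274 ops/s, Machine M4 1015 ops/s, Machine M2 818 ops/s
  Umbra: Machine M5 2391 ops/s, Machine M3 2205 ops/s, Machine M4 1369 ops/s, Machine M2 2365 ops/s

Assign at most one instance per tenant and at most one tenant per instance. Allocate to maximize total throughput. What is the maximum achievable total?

Maximum total: 6509 ops/s

Optimal: Onyx→Machine M4 (934 ops/s), Pioneer→Machine M5 (1936 ops/s), Kestrel→Machine M3 (1274 ops/s), Umbra→Machine M2 (2365 ops/s) — total 934+1936+1274+2365 = 6509 ops/s.
Max-entry greedy (repeatedly take the single best remaining cell) gives 6190 ops/s, worse by 319.
Swapping Kestrel↔Onyx (Kestrel→Machine M4 1015 ops/s, Onyx→Machine M3 428 ops/s) loses 765.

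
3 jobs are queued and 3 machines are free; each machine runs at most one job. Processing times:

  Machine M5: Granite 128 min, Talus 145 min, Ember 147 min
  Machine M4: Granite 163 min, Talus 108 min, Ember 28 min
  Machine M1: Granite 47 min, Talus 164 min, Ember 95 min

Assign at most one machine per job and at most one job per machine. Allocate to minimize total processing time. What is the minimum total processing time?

Minimum total: 220 min

Optimal: Granite→Machine M1 (47 min), Talus→Machine M5 (145 min), Ember→Machine M4 (28 min) — total 47+145+28 = 220 min.
Row-greedy (each job in turn takes its cheapest remaining machine) gives 302 min, worse by 82.
Swapping Talus↔Ember (Talus→Machine M4 108 min, Ember→Machine M5 147 min) adds 82.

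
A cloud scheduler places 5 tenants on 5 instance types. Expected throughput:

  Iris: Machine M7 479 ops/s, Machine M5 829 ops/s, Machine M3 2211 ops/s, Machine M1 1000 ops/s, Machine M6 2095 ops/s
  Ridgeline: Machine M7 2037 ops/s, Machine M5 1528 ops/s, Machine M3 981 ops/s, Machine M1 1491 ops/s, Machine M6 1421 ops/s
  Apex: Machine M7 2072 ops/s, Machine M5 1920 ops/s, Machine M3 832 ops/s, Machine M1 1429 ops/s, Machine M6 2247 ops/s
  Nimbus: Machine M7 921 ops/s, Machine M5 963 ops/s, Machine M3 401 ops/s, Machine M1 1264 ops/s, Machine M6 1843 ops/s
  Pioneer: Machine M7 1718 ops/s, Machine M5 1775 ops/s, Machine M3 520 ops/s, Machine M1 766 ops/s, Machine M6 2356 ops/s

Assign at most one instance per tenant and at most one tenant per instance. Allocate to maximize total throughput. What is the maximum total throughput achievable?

This is the linear assignment problem.
Optimal: Iris→Machine M3 (2211 ops/s), Ridgeline→Machine M7 (2037 ops/s), Apex→Machine M5 (1920 ops/s), Nimbus→Machine M1 (1264 ops/s), Pioneer→Machine M6 (2356 ops/s) — total 2211+2037+1920+1264+2356 = 9788 ops/s.
Max-entry greedy (repeatedly take the single best remaining cell) gives 9431 ops/s, worse by 357.
Next-best assignment: Iris→Machine M3, Ridgeline→Machine M7, Apex→Machine M6, Nimbus→Machine M1, Pioneer→Machine M5 = 9534 ops/s.
Swapping Ridgeline↔Nimbus (Ridgeline→Machine M1 1491 ops/s, Nimbus→Machine M7 921 ops/s) loses 889.

Maximum total: 9788 ops/s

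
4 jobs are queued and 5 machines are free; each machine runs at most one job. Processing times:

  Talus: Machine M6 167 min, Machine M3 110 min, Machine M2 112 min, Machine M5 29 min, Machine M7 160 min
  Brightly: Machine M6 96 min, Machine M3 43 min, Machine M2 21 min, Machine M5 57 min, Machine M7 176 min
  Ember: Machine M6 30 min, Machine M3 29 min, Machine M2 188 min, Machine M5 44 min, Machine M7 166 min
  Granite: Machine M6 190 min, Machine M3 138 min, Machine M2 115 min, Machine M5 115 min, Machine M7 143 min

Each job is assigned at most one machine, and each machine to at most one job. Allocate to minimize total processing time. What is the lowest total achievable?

Min total: 217 min

This is the linear assignment problem.
Optimal: Talus→Machine M5 (29 min), Brightly→Machine M3 (43 min), Ember→Machine M6 (30 min), Granite→Machine M2 (115 min) — total 29+43+30+115 = 217 min.
Row-greedy (each job in turn takes its cheapest remaining machine) gives 222 min, worse by 5.
Checked against all permutations: 217 min is optimal.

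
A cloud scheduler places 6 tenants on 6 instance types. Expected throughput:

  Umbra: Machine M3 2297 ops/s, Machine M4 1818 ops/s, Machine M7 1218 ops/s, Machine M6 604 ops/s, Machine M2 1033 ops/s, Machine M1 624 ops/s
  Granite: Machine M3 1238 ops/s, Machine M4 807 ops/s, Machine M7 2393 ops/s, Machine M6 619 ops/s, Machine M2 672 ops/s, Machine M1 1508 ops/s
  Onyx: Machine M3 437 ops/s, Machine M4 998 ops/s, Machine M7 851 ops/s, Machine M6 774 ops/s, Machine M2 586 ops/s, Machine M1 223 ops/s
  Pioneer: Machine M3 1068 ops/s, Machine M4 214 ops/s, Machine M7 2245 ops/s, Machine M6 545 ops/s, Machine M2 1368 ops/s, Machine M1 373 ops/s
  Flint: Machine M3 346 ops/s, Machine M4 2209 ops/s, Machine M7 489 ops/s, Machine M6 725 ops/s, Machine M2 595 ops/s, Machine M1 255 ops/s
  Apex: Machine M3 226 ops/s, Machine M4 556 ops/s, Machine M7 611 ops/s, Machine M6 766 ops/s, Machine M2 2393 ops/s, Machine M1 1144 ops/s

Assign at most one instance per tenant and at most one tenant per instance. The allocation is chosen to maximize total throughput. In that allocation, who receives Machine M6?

Optimal: Umbra→Machine M3 (2297 ops/s), Granite→Machine M1 (1508 ops/s), Onyx→Machine M6 (774 ops/s), Pioneer→Machine M7 (2245 ops/s), Flint→Machine M4 (2209 ops/s), Apex→Machine M2 (2393 ops/s) — total 2297+1508+774+2245+2209+2393 = 11426 ops/s.
Row-greedy (each tenant in turn takes its best remaining instance) gives 8925 ops/s, worse by 2501.
Next-best assignment: Umbra→Machine M3, Granite→Machine M7, Onyx→Machine M6, Pioneer→Machine M1, Flint→Machine M4, Apex→Machine M2 = 10439 ops/s.
Every other assignment is strictly worse.
Onyx's own top instance is Machine M4 (998 ops/s), but forcing Onyx→Machine M4 and reassigning the rest optimally gives only 10166 ops/s — worse by 1260.

Onyx receives Machine M6.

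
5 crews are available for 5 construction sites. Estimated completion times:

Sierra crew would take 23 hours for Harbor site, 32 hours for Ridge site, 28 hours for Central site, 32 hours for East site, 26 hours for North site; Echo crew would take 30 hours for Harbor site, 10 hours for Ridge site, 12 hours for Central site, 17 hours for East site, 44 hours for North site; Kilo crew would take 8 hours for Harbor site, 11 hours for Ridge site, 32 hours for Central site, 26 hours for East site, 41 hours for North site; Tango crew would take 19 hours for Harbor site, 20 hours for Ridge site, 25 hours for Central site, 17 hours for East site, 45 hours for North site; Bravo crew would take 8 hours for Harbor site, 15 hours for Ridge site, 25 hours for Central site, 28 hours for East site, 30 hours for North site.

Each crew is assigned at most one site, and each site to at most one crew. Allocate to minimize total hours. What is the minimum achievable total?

Minimum total: 74 hours

This is a one-to-one assignment (minimum-cost bipartite matching).
Optimal: Sierra crew→North site (26 hours), Echo crew→Central site (12 hours), Kilo crew→Ridge site (11 hours), Tango crew→East site (17 hours), Bravo crew→Harbor site (8 hours) — total 26+12+11+17+8 = 74 hours.
Column-greedy (each site in turn goes to its cheapest remaining crew) gives 97 hours, worse by 23.
Next-best assignment: Sierra crew→North site, Echo crew→Central site, Kilo crew→Harbor site, Tango crew→East site, Bravo crew→Ridge site = 78 hours.
Every other assignment is strictly worse.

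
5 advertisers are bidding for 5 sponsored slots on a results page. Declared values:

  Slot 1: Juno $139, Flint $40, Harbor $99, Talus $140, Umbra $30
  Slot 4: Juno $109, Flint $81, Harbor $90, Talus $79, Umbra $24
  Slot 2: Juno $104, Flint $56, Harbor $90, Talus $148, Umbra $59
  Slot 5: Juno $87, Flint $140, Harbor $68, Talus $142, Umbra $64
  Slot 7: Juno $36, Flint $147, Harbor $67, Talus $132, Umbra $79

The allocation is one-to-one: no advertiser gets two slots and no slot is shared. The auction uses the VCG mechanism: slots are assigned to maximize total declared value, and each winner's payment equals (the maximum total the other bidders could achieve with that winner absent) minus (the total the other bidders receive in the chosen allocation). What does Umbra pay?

Efficient allocation: Juno→Slot 1 ($139), Flint→Slot 5 ($140), Harbor→Slot 4 ($90), Talus→Slot 2 ($148), Umbra→Slot 7 ($79); total welfare W = $596.
Umbra receives Slot 7 at value $79, so the others get W − 79 = $517.
Without Umbra: best allocation of the remaining 4 bidders over all 5 slots is Juno→Slot 1 ($139), Flint→Slot 7 ($147), Harbor→Slot 4 ($90), Talus→Slot 2 ($148), total $524.
VCG payment = (others' best without Umbra) − (others' welfare with Umbra) = 524 − 517 = $7.

Umbra pays $7.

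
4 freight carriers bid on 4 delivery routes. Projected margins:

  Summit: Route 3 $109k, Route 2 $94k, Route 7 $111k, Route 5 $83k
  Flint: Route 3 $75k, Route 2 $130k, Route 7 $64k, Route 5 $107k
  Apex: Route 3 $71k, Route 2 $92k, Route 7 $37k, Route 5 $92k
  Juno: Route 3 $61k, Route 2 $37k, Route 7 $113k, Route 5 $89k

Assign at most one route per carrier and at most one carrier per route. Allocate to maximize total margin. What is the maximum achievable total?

Optimal: Summit→Route 3 ($109k), Flint→Route 2 ($130k), Apex→Route 5 ($92k), Juno→Route 7 ($113k) — total 109+130+92+113 = $444k.
Row-greedy (each carrier in turn takes its best remaining route) gives $394k, worse by 50.
Next-best assignment: Summit→Route 3, Flint→Route 5, Apex→Route 2, Juno→Route 7 = $421k.
Every other assignment is strictly worse.

Max total: $444k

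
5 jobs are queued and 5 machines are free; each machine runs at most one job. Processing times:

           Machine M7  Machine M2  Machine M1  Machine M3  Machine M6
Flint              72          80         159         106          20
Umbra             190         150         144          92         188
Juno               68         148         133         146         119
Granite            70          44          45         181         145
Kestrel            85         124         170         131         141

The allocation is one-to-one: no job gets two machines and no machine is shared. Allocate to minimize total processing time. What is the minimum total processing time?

This is the linear assignment problem.
Optimal: Flint→Machine M6 (20 min), Umbra→Machine M3 (92 min), Juno→Machine M7 (68 min), Granite→Machine M1 (45 min), Kestrel→Machine M2 (124 min) — total 20+92+68+45+124 = 349 min.
Row-greedy (each job in turn takes its cheapest remaining machine) gives 394 min, worse by 45.
Checked against all permutations: 349 min is optimal.

Minimum total: 349 min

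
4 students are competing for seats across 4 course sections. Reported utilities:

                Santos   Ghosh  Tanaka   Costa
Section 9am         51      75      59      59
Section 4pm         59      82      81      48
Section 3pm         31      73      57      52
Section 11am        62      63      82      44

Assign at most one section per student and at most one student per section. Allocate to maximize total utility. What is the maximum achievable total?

Max total: 275 points

Optimal: Santos→Section 11am (62 points), Ghosh→Section 3pm (73 points), Tanaka→Section 4pm (81 points), Costa→Section 9am (59 points) — total 62+73+81+59 = 275 points.
Column-greedy (each section in turn goes to its best remaining student) gives 270 points, worse by 5.
No other one-to-one assignment exceeds 275 points.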